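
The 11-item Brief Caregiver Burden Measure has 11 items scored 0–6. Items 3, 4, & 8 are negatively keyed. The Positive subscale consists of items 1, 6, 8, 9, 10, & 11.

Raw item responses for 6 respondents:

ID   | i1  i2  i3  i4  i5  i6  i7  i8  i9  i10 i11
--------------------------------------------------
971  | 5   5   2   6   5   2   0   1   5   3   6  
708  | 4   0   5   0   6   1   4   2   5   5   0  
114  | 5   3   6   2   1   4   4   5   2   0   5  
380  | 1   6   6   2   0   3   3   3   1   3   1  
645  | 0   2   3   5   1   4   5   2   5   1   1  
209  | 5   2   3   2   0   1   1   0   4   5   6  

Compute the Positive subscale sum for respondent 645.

Respondent 645 raw: 0, 2, 3, 5, 1, 4, 5, 2, 5, 1, 1.
Positive items: 1, 6, 8, 9, 10, 11.
Reverse-coded (on a 0–6 scale, reversed = 6 − raw):
  item 1: 0
  item 6: 4
  item 8: 6 − 2 = 4
  item 9: 5
  item 10: 1
  item 11: 1
Sum = 0 + 4 + 4 + 5 + 1 + 1 = 15

15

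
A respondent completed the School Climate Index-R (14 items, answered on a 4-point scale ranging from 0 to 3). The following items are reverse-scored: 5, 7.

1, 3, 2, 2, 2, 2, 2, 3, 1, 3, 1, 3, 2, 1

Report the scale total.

Reversing items 5 and 7 with 3 − raw:
Total = 1 + 3 + 2 + 2 + (3−2) + 2 + (3−2) + 3 + 1 + 3 + 1 + 3 + 2 + 1
      = 1 + 3 + 2 + 2 + 1 + 2 + 1 + 3 + 1 + 3 + 1 + 3 + 2 + 1 = 26

26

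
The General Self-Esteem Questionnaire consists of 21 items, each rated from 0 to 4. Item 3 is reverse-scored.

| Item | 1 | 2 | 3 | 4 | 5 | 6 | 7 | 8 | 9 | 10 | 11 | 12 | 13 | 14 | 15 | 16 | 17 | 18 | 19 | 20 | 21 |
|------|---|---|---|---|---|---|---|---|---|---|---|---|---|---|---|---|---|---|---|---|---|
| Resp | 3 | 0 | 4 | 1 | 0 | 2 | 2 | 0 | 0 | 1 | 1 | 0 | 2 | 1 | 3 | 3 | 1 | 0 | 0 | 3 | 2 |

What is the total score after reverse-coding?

25

Apply reverse scoring (reversed = (0+4) − raw = 4 − raw):
  item 3: 4 − 4 = 0
Scored items: 3, 0, 0, 1, 0, 2, 2, 0, 0, 1, 1, 0, 2, 1, 3, 3, 1, 0, 0, 3, 2
Total = 3 + 0 + 0 + 1 + 0 + 2 + 2 + 0 + 0 + 1 + 1 + 0 + 2 + 1 + 3 + 3 + 1 + 0 + 0 + 3 + 2 = 25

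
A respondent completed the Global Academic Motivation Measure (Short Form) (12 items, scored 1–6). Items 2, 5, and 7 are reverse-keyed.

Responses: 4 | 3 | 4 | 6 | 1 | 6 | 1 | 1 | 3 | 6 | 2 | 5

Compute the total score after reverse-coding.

Reverse-keyed items use 7 − raw:
  item 2: 7 − 3 = 4
  item 5: 7 − 1 = 6
  item 7: 7 − 1 = 6
After reverse-coding: 4, 4, 4, 6, 6, 6, 6, 1, 3, 6, 2, 5
Total = 4 + 4 + 4 + 6 + 6 + 6 + 6 + 1 + 3 + 6 + 2 + 5 = 53

53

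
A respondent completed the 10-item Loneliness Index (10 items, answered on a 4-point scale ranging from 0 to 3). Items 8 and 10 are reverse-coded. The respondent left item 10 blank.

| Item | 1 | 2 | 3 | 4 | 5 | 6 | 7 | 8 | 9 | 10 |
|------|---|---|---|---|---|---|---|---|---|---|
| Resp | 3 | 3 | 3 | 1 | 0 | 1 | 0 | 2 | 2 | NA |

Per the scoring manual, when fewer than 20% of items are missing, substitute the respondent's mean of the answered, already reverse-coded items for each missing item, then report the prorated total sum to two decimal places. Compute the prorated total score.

15.56

Reverse-coded (reverse-coded value = 3 − response):
  item 8: 3 − 2 = 1
Completed scored items (9 of 10): 3, 3, 3, 1, 0, 1, 0, 1, 2; sum = 14.
Person mean = 14 / 9 ≈ 1.5556
Prorated total = (14 / 9) × 10 = 15.56 (to 2 dp)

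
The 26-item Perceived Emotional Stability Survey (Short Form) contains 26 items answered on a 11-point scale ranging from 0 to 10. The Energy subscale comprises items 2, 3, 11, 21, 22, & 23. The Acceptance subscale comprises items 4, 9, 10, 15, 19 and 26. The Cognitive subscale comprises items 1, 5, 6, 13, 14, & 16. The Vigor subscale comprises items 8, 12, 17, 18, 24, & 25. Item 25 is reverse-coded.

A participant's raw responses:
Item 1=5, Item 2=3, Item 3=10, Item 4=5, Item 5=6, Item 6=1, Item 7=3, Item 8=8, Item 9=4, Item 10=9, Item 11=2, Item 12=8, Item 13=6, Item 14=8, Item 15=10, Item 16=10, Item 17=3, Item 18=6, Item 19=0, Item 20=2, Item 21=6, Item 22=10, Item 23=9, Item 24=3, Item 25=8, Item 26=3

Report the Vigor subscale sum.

Vigor items: 8, 12, 17, 18, 24, 25.
Of these, item 25 is reverse-coded; reverse-coded value = 10 − response.
  item 8: 8
  item 12: 8
  item 17: 3
  item 18: 6
  item 24: 3
  item 25: 10 − 8 = 2
Sum = 8 + 8 + 3 + 6 + 3 + 2 = 30

30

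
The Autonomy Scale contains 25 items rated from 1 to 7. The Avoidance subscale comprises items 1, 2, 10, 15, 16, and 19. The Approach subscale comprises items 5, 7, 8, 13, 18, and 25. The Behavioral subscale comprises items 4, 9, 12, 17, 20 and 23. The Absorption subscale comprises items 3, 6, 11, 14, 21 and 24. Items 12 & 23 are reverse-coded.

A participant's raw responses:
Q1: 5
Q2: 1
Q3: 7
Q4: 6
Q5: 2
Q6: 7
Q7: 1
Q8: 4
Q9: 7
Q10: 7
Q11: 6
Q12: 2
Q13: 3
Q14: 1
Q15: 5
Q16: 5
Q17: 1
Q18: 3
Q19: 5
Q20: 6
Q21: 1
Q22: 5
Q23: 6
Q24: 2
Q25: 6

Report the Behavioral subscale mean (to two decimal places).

4.67

Behavioral items: 4, 9, 12, 17, 20, 23.
Of these, items 12 & 23 are reverse-coded; on a 1–7 scale, reversed = 8 − raw.
  item 4: 6
  item 9: 7
  item 12: 8 − 2 = 6
  item 17: 1
  item 20: 6
  item 23: 8 − 6 = 2
Sum = 6 + 7 + 6 + 1 + 6 + 2 = 28
Mean = 28 / 6 = 4.67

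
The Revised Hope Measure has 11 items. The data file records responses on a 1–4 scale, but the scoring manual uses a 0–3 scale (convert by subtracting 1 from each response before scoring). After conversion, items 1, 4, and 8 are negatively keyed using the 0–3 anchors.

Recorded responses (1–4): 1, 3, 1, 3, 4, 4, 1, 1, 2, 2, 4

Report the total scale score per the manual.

20

Convert to 0–3: 0, 2, 0, 2, 3, 3, 0, 0, 1, 1, 3
Reverse-coded (reversed = (0+3) − raw = 3 − raw):
  item 1: 3 − 0 = 3
  item 4: 3 − 2 = 1
  item 8: 3 − 0 = 3
Scored: 3, 2, 0, 1, 3, 3, 0, 3, 1, 1, 3
Total = 20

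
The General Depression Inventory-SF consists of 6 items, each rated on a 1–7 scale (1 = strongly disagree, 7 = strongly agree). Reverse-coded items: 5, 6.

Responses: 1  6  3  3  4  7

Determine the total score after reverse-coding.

18

Reverse-coded items (reversed = (1+7) − raw = 8 − raw):
  item 5: 8 − 4 = 4
  item 6: 8 − 7 = 1
Scored items: 1, 6, 3, 3, 4, 1
Total = 1 + 6 + 3 + 3 + 4 + 1 = 18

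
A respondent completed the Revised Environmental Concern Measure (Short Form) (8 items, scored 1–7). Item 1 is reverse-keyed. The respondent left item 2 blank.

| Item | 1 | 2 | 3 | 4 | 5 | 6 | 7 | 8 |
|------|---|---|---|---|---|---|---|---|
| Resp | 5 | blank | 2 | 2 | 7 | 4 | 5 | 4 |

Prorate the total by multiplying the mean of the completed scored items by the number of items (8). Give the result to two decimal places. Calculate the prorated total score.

30.86

Reverse-coded (on a 1–7 scale, reversed = 8 − raw):
  item 1: 8 − 5 = 3
Completed scored items (7 of 8): 3, 2, 2, 7, 4, 5, 4; sum = 27.
Person mean = 27 / 7 ≈ 3.8571
Prorated total = (27 / 7) × 8 = 30.86 (to 2 dp)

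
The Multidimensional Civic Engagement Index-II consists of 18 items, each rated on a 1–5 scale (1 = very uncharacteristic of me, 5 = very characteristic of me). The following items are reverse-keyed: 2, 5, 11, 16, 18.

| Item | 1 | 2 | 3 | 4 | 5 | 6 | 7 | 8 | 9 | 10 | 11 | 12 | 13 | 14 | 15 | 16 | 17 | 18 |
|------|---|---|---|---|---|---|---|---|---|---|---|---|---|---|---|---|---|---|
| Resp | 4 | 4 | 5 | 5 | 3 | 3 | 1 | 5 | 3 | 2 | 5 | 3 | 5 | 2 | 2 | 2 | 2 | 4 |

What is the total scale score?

Raw sum = 60. Reverse-keyed items: 2, 5, 11, 16, 18; their raw sum = 18.
Each reversal replaces raw with 6 − raw, changing the total by 6 − 2·raw per item.
Total = 60 + 5·6 − 2·18 = 60 + 30 − 36 = 54

54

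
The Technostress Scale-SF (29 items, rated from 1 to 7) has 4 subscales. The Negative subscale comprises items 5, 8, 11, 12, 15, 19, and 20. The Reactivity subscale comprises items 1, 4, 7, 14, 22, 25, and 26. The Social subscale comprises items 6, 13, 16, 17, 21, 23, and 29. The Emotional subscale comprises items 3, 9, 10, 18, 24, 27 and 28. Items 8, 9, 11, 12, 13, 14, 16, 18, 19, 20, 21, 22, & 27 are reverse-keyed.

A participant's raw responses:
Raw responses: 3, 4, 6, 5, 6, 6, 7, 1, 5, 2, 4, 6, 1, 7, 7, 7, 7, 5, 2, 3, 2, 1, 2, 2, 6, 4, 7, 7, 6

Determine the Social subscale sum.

Social items: 6, 13, 16, 17, 21, 23, 29.
Of these, items 13, 16 and 21 are reverse-keyed; reversed = (1+7) − raw = 8 − raw.
  item 6: 6
  item 13: 8 − 1 = 7
  item 16: 8 − 7 = 1
  item 17: 7
  item 21: 8 − 2 = 6
  item 23: 2
  item 29: 6
Sum = 6 + 7 + 1 + 7 + 6 + 2 + 6 = 35

35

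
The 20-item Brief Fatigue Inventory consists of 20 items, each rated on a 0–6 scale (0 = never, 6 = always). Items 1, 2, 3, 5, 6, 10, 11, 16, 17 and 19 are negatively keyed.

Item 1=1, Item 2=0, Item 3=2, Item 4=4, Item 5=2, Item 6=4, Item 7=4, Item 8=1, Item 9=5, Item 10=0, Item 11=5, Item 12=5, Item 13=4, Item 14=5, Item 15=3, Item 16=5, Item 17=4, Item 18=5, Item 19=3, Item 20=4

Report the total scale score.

74

Reversing items 1, 2, 3, 5, 6, 10, 11, 16, 17, and 19 with 6 − raw:
Total = (6−1) + (6−0) + (6−2) + 4 + (6−2) + (6−4) + 4 + 1 + 5 + (6−0) + (6−5) + 5 + 4 + 5 + 3 + (6−5) + (6−4) + 5 + (6−3) + 4
      = 5 + 6 + 4 + 4 + 4 + 2 + 4 + 1 + 5 + 6 + 1 + 5 + 4 + 5 + 3 + 1 + 2 + 5 + 3 + 4 = 74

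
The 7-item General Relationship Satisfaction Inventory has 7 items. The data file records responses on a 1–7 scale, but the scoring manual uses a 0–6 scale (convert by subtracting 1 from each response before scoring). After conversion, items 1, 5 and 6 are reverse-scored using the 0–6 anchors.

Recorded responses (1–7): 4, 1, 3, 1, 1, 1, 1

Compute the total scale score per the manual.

17

Convert to 0–6: 3, 0, 2, 0, 0, 0, 0
Reverse-coded (reversed = (0+6) − raw = 6 − raw):
  item 1: 6 − 3 = 3
  item 5: 6 − 0 = 6
  item 6: 6 − 0 = 6
Scored: 3, 0, 2, 0, 6, 6, 0
Total = 17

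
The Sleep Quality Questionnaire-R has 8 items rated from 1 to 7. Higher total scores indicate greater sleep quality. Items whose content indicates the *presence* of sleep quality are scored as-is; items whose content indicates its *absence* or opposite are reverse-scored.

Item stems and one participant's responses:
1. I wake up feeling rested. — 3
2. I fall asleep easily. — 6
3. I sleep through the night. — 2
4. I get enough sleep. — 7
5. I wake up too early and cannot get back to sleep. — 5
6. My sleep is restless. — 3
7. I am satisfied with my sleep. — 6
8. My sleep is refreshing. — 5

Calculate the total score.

37

Items 5, 6 describe the absence/opposite of sleep quality → reverse-score.
reverse-coded value = 8 − response.
  item 1: 3
  item 2: 6
  item 3: 2
  item 4: 7
  item 5: 8 − 5 = 3
  item 6: 8 − 3 = 5
  item 7: 6
  item 8: 5
Total = 3 + 6 + 2 + 7 + 3 + 5 + 6 + 5 = 37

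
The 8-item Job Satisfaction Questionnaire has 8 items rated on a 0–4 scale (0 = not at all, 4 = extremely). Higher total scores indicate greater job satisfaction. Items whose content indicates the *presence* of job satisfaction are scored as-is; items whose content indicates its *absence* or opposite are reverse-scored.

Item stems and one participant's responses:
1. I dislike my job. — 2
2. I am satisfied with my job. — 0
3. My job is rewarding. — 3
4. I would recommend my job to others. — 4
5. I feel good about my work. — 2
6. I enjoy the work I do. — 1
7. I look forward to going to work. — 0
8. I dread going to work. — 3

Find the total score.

13

Items 1, 8 describe the absence/opposite of job satisfaction → reverse-score.
on a 0–4 scale, reversed = 4 − raw.
  item 1: 4 − 2 = 2
  item 2: 0
  item 3: 3
  item 4: 4
  item 5: 2
  item 6: 1
  item 7: 0
  item 8: 4 − 3 = 1
Total = 2 + 0 + 3 + 4 + 2 + 1 + 0 + 1 = 13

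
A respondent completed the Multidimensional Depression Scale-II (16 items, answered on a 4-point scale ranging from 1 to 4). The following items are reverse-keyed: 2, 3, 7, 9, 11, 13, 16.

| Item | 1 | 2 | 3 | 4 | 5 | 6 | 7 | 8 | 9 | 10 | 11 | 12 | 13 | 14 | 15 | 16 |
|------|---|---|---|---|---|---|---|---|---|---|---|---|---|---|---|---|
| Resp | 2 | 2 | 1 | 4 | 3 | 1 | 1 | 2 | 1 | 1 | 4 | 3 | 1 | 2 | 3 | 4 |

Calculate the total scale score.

42

Reversing items 2, 3, 7, 9, 11, 13, & 16 with 5 − raw:
Total = 2 + (5−2) + (5−1) + 4 + 3 + 1 + (5−1) + 2 + (5−1) + 1 + (5−4) + 3 + (5−1) + 2 + 3 + (5−4)
      = 2 + 3 + 4 + 4 + 3 + 1 + 4 + 2 + 4 + 1 + 1 + 3 + 4 + 2 + 3 + 1 = 42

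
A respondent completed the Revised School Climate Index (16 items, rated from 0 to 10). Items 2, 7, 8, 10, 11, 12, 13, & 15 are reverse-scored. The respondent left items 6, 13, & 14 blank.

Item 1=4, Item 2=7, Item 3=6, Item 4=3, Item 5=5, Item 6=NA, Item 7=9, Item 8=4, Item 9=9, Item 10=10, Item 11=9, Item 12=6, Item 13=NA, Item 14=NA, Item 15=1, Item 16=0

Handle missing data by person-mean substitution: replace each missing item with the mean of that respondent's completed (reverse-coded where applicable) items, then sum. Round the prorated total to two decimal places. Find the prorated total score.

Reverse-coded (on a 0–10 scale, reversed = 10 − raw):
  item 2: 10 − 7 = 3
  item 7: 10 − 9 = 1
  item 8: 10 − 4 = 6
  item 10: 10 − 10 = 0
  item 11: 10 − 9 = 1
  item 12: 10 − 6 = 4
  item 15: 10 − 1 = 9
Completed scored items (13 of 16): 4, 3, 6, 3, 5, 1, 6, 9, 0, 1, 4, 9, 0; sum = 51.
Person mean = 51 / 13 ≈ 3.9231
Prorated total = (51 / 13) × 16 = 62.77 (to 2 dp)

62.77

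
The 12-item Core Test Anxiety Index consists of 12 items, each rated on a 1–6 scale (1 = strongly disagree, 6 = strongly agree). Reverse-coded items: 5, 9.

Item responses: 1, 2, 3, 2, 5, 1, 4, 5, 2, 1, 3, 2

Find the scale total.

31

Reversing items 5 & 9 with 7 − raw:
Total = 1 + 2 + 3 + 2 + (7−5) + 1 + 4 + 5 + (7−2) + 1 + 3 + 2
      = 1 + 2 + 3 + 2 + 2 + 1 + 4 + 5 + 5 + 1 + 3 + 2 = 31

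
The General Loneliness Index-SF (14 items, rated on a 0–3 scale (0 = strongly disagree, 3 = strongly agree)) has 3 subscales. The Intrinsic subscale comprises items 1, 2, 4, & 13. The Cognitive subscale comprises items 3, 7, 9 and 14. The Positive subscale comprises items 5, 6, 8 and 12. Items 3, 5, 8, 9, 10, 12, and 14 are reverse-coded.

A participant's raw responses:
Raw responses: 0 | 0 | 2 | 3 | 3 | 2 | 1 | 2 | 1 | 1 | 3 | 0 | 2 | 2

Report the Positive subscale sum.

6

Positive items: 5, 6, 8, 12.
Of these, items 5, 8, and 12 are reverse-coded; reversed = (0+3) − raw = 3 − raw.
  item 5: 3 − 3 = 0
  item 6: 2
  item 8: 3 − 2 = 1
  item 12: 3 − 0 = 3
Sum = 0 + 2 + 1 + 3 = 6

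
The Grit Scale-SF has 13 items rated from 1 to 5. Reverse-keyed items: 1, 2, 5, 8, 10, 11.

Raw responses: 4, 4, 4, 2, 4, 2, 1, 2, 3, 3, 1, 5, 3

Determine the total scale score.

38

Reversing items 1, 2, 5, 8, 10, and 11 with 6 − raw:
Total = (6−4) + (6−4) + 4 + 2 + (6−4) + 2 + 1 + (6−2) + 3 + (6−3) + (6−1) + 5 + 3
      = 2 + 2 + 4 + 2 + 2 + 2 + 1 + 4 + 3 + 3 + 5 + 5 + 3 = 38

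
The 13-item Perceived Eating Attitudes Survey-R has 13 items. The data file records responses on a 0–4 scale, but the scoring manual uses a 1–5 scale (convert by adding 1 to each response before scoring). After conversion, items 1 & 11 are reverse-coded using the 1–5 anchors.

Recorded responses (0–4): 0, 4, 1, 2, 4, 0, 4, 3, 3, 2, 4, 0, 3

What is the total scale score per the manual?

Convert to 1–5: 1, 5, 2, 3, 5, 1, 5, 4, 4, 3, 5, 1, 4
Reverse-coded (on a 1–5 scale, reversed = 6 − raw):
  item 1: 6 − 1 = 5
  item 11: 6 − 5 = 1
Scored: 5, 5, 2, 3, 5, 1, 5, 4, 4, 3, 1, 1, 4
Total = 43

43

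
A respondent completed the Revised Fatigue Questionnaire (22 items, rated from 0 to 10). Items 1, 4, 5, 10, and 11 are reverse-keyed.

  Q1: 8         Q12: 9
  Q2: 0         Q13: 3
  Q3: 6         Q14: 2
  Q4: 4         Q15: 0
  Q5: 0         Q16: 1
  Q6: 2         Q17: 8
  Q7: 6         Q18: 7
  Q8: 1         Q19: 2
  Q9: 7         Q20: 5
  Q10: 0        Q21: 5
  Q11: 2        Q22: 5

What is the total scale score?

Raw sum = 83. Reverse-keyed items: 1, 4, 5, 10, 11; their raw sum = 14.
Each reversal replaces raw with 10 − raw, changing the total by 10 − 2·raw per item.
Total = 83 + 5·10 − 2·14 = 83 + 50 − 28 = 105

105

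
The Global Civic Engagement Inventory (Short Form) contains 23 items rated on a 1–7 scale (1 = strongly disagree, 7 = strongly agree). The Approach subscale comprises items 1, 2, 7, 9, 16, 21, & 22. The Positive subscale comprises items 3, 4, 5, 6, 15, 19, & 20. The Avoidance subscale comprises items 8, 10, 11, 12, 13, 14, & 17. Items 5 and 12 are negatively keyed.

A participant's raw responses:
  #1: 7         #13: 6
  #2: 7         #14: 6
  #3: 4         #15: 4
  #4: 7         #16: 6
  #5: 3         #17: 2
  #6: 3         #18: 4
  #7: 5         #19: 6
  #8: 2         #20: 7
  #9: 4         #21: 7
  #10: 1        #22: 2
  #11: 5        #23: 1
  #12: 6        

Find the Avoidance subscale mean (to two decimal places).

Avoidance items: 8, 10, 11, 12, 13, 14, 17.
Of these, item 12 is negatively keyed; reverse-coded value = 8 − response.
  item 8: 2
  item 10: 1
  item 11: 5
  item 12: 8 − 6 = 2
  item 13: 6
  item 14: 6
  item 17: 2
Sum = 2 + 1 + 5 + 2 + 6 + 6 + 2 = 24
Mean = 24 / 7 = 3.43

3.43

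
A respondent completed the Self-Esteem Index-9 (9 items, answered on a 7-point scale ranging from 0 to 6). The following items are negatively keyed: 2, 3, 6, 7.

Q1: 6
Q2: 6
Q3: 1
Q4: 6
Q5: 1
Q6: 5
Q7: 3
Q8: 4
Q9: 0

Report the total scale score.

26

Reverse-coded items (reversed = (0+6) − raw = 6 − raw):
  item 2: 6 − 6 = 0
  item 3: 6 − 1 = 5
  item 6: 6 − 5 = 1
  item 7: 6 − 3 = 3
Scored items: 6, 0, 5, 6, 1, 1, 3, 4, 0
Total = 6 + 0 + 5 + 6 + 1 + 1 + 3 + 4 + 0 = 26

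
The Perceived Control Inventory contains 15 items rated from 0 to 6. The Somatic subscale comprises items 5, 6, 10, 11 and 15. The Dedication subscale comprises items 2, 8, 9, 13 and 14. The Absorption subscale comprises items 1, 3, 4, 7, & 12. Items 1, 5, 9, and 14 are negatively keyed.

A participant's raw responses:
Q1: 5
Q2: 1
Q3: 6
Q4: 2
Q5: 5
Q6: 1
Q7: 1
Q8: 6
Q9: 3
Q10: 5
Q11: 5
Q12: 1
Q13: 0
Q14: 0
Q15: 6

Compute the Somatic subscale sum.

Somatic items: 5, 6, 10, 11, 15.
Of these, item 5 is negatively keyed; reversed = (0+6) − raw = 6 − raw.
  item 5: 6 − 5 = 1
  item 6: 1
  item 10: 5
  item 11: 5
  item 15: 6
Sum = 1 + 1 + 5 + 5 + 6 = 18

18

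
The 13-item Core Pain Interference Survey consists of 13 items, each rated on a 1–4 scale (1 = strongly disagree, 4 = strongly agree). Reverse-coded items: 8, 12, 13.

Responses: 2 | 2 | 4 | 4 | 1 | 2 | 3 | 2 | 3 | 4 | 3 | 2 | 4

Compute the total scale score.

Raw sum = 36. Reverse-coded items: 8, 12, 13; their raw sum = 8.
Each reversal replaces raw with 5 − raw, changing the total by 5 − 2·raw per item.
Total = 36 + 3·5 − 2·8 = 36 + 15 − 16 = 35

35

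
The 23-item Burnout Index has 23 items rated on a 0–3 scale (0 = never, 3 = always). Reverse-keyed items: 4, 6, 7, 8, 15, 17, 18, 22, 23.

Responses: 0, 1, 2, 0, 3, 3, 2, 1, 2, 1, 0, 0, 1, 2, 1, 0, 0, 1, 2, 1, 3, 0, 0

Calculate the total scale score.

37

Reversing items 4, 6, 7, 8, 15, 17, 18, 22, and 23 with 3 − raw:
Total = 0 + 1 + 2 + (3−0) + 3 + (3−3) + (3−2) + (3−1) + 2 + 1 + 0 + 0 + 1 + 2 + (3−1) + 0 + (3−0) + (3−1) + 2 + 1 + 3 + (3−0) + (3−0)
      = 0 + 1 + 2 + 3 + 3 + 0 + 1 + 2 + 2 + 1 + 0 + 0 + 1 + 2 + 2 + 0 + 3 + 2 + 2 + 1 + 3 + 3 + 3 = 37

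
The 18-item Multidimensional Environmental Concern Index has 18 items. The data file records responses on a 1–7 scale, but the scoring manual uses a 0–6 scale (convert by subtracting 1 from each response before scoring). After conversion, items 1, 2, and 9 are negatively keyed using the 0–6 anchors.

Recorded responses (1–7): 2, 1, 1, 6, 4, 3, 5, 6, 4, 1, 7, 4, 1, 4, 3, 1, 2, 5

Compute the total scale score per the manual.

52

Convert to 0–6: 1, 0, 0, 5, 3, 2, 4, 5, 3, 0, 6, 3, 0, 3, 2, 0, 1, 4
Reverse-coded (reverse-coded value = 6 − response):
  item 1: 6 − 1 = 5
  item 2: 6 − 0 = 6
  item 9: 6 − 3 = 3
Scored: 5, 6, 0, 5, 3, 2, 4, 5, 3, 0, 6, 3, 0, 3, 2, 0, 1, 4
Total = 52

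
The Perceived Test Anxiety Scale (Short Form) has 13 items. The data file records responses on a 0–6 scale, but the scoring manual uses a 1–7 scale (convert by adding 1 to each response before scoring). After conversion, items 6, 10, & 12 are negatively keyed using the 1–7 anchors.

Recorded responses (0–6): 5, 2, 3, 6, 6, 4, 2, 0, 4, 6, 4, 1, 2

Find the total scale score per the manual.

54

Convert to 1–7: 6, 3, 4, 7, 7, 5, 3, 1, 5, 7, 5, 2, 3
Reverse-coded (on a 1–7 scale, reversed = 8 − raw):
  item 6: 8 − 5 = 3
  item 10: 8 − 7 = 1
  item 12: 8 − 2 = 6
Scored: 6, 3, 4, 7, 7, 3, 3, 1, 5, 1, 5, 6, 3
Total = 54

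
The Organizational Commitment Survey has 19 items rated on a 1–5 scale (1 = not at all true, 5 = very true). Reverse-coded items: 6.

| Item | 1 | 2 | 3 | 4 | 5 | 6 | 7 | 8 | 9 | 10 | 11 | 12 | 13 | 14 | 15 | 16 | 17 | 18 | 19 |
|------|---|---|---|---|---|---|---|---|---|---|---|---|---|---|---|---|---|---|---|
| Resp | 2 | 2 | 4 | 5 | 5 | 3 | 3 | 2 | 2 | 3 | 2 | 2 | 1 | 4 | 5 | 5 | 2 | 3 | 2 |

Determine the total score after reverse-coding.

57

Reverse-coded items (reversed = (1+5) − raw = 6 − raw):
  item 6: 6 − 3 = 3
After reverse-coding: 2, 2, 4, 5, 5, 3, 3, 2, 2, 3, 2, 2, 1, 4, 5, 5, 2, 3, 2
Total = 2 + 2 + 4 + 5 + 5 + 3 + 3 + 2 + 2 + 3 + 2 + 2 + 1 + 4 + 5 + 5 + 2 + 3 + 2 = 57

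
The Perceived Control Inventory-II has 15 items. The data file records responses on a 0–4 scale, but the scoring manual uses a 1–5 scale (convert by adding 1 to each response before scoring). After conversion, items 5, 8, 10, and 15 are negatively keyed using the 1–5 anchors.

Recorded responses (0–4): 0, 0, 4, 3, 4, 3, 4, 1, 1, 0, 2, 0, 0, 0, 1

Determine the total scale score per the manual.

42

Convert to 1–5: 1, 1, 5, 4, 5, 4, 5, 2, 2, 1, 3, 1, 1, 1, 2
Reverse-coded (reversed = (1+5) − raw = 6 − raw):
  item 5: 6 − 5 = 1
  item 8: 6 − 2 = 4
  item 10: 6 − 1 = 5
  item 15: 6 − 2 = 4
Scored: 1, 1, 5, 4, 1, 4, 5, 4, 2, 5, 3, 1, 1, 1, 4
Total = 42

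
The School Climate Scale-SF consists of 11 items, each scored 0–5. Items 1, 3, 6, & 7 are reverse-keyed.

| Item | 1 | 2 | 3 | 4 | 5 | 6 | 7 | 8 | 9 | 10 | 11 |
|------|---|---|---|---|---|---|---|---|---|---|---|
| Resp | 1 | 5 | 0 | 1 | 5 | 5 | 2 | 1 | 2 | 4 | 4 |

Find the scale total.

34

Raw sum = 30. Reverse-keyed items: 1, 3, 6, 7; their raw sum = 8.
Each reversal replaces raw with 5 − raw, changing the total by 5 − 2·raw per item.
Total = 30 + 4·5 − 2·8 = 30 + 20 − 16 = 34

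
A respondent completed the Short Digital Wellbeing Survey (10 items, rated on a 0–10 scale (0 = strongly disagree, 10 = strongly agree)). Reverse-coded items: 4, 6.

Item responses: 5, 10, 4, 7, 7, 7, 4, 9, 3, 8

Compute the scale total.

Reverse-coded items (reverse-coded value = 10 − response):
  item 4: 10 − 7 = 3
  item 6: 10 − 7 = 3
After reverse-coding: 5, 10, 4, 3, 7, 3, 4, 9, 3, 8
Total = 5 + 10 + 4 + 3 + 7 + 3 + 4 + 9 + 3 + 8 = 56

56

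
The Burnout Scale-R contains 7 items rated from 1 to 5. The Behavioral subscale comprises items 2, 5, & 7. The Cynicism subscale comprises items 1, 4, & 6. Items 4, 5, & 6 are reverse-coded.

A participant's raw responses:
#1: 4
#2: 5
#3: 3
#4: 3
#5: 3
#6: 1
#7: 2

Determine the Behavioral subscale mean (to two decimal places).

3.33

Behavioral items: 2, 5, 7.
Of these, item 5 is reverse-coded; reverse-coded value = 6 − response.
  item 2: 5
  item 5: 6 − 3 = 3
  item 7: 2
Sum = 5 + 3 + 2 = 10
Mean = 10 / 3 = 3.33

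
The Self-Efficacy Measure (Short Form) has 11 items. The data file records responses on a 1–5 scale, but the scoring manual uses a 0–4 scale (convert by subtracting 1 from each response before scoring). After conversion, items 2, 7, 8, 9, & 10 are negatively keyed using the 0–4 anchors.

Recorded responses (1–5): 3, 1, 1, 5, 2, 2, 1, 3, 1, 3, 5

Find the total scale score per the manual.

28

Convert to 0–4: 2, 0, 0, 4, 1, 1, 0, 2, 0, 2, 4
Reverse-coded (reversed = (0+4) − raw = 4 − raw):
  item 2: 4 − 0 = 4
  item 7: 4 − 0 = 4
  item 8: 4 − 2 = 2
  item 9: 4 − 0 = 4
  item 10: 4 − 2 = 2
Scored: 2, 4, 0, 4, 1, 1, 4, 2, 4, 2, 4
Total = 28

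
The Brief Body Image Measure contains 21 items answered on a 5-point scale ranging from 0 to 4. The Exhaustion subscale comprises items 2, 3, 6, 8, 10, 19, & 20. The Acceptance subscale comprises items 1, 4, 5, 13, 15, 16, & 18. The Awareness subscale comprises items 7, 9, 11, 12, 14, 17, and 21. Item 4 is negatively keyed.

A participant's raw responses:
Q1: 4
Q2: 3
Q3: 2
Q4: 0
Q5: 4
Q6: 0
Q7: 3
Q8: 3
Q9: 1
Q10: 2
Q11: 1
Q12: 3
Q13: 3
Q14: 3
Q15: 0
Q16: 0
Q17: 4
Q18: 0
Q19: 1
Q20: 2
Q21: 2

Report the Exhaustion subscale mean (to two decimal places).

1.86

Exhaustion items: 2, 3, 6, 8, 10, 19, 20.
  item 2: 3
  item 3: 2
  item 6: 0
  item 8: 3
  item 10: 2
  item 19: 1
  item 20: 2
Sum = 3 + 2 + 0 + 3 + 2 + 1 + 2 = 13
Mean = 13 / 7 = 1.86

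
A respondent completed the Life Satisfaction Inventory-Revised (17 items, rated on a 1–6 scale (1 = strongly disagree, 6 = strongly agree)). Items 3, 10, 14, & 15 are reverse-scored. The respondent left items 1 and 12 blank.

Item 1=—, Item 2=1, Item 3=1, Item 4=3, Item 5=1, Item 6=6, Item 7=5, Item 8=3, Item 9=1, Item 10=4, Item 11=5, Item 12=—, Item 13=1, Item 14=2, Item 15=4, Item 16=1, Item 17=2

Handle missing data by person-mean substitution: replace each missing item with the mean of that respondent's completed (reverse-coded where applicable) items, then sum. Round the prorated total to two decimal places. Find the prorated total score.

52.13

Reverse-coded (on a 1–6 scale, reversed = 7 − raw):
  item 3: 7 − 1 = 6
  item 10: 7 − 4 = 3
  item 14: 7 − 2 = 5
  item 15: 7 − 4 = 3
Completed scored items (15 of 17): 1, 6, 3, 1, 6, 5, 3, 1, 3, 5, 1, 5, 3, 1, 2; sum = 46.
Person mean = 46 / 15 ≈ 3.0667
Prorated total = (46 / 15) × 17 = 52.13 (to 2 dp)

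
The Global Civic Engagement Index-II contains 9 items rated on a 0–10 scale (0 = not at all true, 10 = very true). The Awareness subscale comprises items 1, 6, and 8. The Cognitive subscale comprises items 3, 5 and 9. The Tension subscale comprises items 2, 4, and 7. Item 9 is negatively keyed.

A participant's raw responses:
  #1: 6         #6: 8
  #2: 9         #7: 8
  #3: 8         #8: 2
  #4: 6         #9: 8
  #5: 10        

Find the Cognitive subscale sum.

20

Cognitive items: 3, 5, 9.
Of these, item 9 is negatively keyed; reverse-coded value = 10 − response.
  item 3: 8
  item 5: 10
  item 9: 10 − 8 = 2
Sum = 8 + 10 + 2 = 20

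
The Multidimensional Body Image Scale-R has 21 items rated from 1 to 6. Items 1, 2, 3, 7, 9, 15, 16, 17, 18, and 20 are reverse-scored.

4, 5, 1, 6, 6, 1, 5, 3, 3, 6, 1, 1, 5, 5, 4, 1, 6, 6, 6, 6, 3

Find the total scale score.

72

Reverse-scored items use 7 − raw:
  item 1: 7 − 4 = 3
  item 2: 7 − 5 = 2
  item 3: 7 − 1 = 6
  item 7: 7 − 5 = 2
  item 9: 7 − 3 = 4
  item 15: 7 − 4 = 3
  item 16: 7 − 1 = 6
  item 17: 7 − 6 = 1
  item 18: 7 − 6 = 1
  item 20: 7 − 6 = 1
Scored responses: 3, 2, 6, 6, 6, 1, 2, 3, 4, 6, 1, 1, 5, 5, 3, 6, 1, 1, 6, 1, 3
Total = 3 + 2 + 6 + 6 + 6 + 1 + 2 + 3 + 4 + 6 + 1 + 1 + 5 + 5 + 3 + 6 + 1 + 1 + 6 + 1 + 3 = 72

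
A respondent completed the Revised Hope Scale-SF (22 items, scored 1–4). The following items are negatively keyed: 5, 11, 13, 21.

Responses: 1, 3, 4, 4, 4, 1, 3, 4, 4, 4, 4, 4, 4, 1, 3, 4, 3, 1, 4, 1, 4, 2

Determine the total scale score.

55

Reversing items 5, 11, 13, & 21 with 5 − raw:
Total = 1 + 3 + 4 + 4 + (5−4) + 1 + 3 + 4 + 4 + 4 + (5−4) + 4 + (5−4) + 1 + 3 + 4 + 3 + 1 + 4 + 1 + (5−4) + 2
      = 1 + 3 + 4 + 4 + 1 + 1 + 3 + 4 + 4 + 4 + 1 + 4 + 1 + 1 + 3 + 4 + 3 + 1 + 4 + 1 + 1 + 2 = 55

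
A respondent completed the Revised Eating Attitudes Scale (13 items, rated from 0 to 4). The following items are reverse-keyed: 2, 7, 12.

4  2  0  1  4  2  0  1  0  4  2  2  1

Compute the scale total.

27

Reverse-coded items (reversed = (0+4) − raw = 4 − raw):
  item 2: 4 − 2 = 2
  item 7: 4 − 0 = 4
  item 12: 4 − 2 = 2
After reverse-coding: 4, 2, 0, 1, 4, 2, 4, 1, 0, 4, 2, 2, 1
Total = 4 + 2 + 0 + 1 + 4 + 2 + 4 + 1 + 0 + 4 + 2 + 2 + 1 = 27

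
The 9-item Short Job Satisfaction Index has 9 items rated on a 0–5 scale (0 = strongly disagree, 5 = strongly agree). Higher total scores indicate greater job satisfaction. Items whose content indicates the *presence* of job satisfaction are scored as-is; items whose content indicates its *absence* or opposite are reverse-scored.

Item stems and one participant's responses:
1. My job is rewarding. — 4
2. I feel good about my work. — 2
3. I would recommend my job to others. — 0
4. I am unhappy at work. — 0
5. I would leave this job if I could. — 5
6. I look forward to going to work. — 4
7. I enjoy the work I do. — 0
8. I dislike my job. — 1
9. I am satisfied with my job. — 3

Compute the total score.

22

Items 4, 5, 8 describe the absence/opposite of job satisfaction → reverse-score.
reversed = (0+5) − raw = 5 − raw.
  item 1: 4
  item 2: 2
  item 3: 0
  item 4: 5 − 0 = 5
  item 5: 5 − 5 = 0
  item 6: 4
  item 7: 0
  item 8: 5 − 1 = 4
  item 9: 3
Total = 4 + 2 + 0 + 5 + 0 + 4 + 0 + 4 + 3 = 22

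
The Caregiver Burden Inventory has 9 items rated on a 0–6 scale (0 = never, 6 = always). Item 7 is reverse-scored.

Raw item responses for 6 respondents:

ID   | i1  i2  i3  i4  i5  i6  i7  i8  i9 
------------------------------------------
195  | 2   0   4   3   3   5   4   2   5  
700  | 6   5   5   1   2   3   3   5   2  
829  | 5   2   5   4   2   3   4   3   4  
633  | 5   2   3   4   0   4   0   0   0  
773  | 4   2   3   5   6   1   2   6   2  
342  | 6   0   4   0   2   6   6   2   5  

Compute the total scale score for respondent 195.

26

Respondent 195 raw: 2, 0, 4, 3, 3, 5, 4, 2, 5.
Reverse-coded (reversed = (0+6) − raw = 6 − raw):
  item 1: 2
  item 2: 0
  item 3: 4
  item 4: 3
  item 5: 3
  item 6: 5
  item 7: 6 − 4 = 2
  item 8: 2
  item 9: 5
Sum = 2 + 0 + 4 + 3 + 3 + 5 + 2 + 2 + 5 = 26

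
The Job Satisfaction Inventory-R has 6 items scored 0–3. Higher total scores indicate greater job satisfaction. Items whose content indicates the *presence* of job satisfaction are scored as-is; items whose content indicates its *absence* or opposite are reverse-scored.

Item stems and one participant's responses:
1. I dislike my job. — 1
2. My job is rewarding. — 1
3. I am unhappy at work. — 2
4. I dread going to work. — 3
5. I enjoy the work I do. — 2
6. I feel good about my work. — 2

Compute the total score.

8

Items 1, 3, 4 describe the absence/opposite of job satisfaction → reverse-score.
reverse-coded value = 3 − response.
  item 1: 3 − 1 = 2
  item 2: 1
  item 3: 3 − 2 = 1
  item 4: 3 − 3 = 0
  item 5: 2
  item 6: 2
Total = 2 + 1 + 1 + 0 + 2 + 2 = 8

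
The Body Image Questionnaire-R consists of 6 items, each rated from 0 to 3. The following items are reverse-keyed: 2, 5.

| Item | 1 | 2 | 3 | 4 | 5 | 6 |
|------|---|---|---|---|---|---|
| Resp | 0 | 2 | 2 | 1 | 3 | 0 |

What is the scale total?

4

Reversing items 2 & 5 with 3 − raw:
Total = 0 + (3−2) + 2 + 1 + (3−3) + 0
      = 0 + 1 + 2 + 1 + 0 + 0 = 4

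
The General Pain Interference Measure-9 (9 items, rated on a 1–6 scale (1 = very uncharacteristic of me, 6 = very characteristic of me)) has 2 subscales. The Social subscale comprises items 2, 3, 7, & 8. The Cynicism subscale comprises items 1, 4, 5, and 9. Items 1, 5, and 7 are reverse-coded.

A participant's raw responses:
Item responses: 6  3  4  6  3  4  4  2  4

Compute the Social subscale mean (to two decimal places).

Social items: 2, 3, 7, 8.
Of these, item 7 is reverse-coded; reverse-coded value = 7 − response.
  item 2: 3
  item 3: 4
  item 7: 7 − 4 = 3
  item 8: 2
Sum = 3 + 4 + 3 + 2 = 12
Mean = 12 / 4 = 3.00

3.00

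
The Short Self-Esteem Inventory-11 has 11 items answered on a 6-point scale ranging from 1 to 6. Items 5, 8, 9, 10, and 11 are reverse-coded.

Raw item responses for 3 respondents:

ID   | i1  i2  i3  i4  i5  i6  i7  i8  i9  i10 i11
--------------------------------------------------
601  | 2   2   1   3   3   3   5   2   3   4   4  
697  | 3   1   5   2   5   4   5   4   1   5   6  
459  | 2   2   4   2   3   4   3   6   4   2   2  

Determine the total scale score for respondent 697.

Respondent 697 raw: 3, 1, 5, 2, 5, 4, 5, 4, 1, 5, 6.
Reverse-coded (reversed = (1+6) − raw = 7 − raw):
  item 1: 3
  item 2: 1
  item 3: 5
  item 4: 2
  item 5: 7 − 5 = 2
  item 6: 4
  item 7: 5
  item 8: 7 − 4 = 3
  item 9: 7 − 1 = 6
  item 10: 7 − 5 = 2
  item 11: 7 − 6 = 1
Sum = 3 + 1 + 5 + 2 + 2 + 4 + 5 + 3 + 6 + 2 + 1 = 34

34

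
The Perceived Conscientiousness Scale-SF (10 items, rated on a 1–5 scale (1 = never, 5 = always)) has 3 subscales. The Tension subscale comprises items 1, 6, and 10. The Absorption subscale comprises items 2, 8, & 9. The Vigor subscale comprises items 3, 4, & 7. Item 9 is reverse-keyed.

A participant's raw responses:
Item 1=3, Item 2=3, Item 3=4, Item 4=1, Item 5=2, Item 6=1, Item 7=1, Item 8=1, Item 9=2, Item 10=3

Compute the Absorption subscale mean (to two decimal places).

Absorption items: 2, 8, 9.
Of these, item 9 is reverse-keyed; reverse-coded value = 6 − response.
  item 2: 3
  item 8: 1
  item 9: 6 − 2 = 4
Sum = 3 + 1 + 4 = 8
Mean = 8 / 3 = 2.67

2.67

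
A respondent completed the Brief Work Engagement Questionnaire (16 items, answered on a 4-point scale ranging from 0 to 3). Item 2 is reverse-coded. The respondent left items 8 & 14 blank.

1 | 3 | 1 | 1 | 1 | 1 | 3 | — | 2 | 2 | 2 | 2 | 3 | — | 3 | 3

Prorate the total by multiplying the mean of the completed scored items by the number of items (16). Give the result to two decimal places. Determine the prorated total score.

Reverse-coded (on a 0–3 scale, reversed = 3 − raw):
  item 2: 3 − 3 = 0
Completed scored items (14 of 16): 1, 0, 1, 1, 1, 1, 3, 2, 2, 2, 2, 3, 3, 3; sum = 25.
Person mean = 25 / 14 ≈ 1.7857
Prorated total = (25 / 14) × 16 = 28.57 (to 2 dp)

28.57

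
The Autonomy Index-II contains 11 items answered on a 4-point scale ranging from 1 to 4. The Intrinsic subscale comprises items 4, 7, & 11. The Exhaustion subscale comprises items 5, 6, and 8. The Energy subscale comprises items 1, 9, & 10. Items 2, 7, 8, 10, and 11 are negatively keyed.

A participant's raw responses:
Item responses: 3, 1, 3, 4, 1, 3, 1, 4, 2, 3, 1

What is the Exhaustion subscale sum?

5

Exhaustion items: 5, 6, 8.
Of these, item 8 is negatively keyed; on a 1–4 scale, reversed = 5 − raw.
  item 5: 1
  item 6: 3
  item 8: 5 − 4 = 1
Sum = 1 + 3 + 1 = 5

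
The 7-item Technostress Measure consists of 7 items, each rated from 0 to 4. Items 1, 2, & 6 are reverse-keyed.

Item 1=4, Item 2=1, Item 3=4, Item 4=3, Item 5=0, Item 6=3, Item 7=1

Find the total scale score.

12

Apply reverse scoring (on a 0–4 scale, reversed = 4 − raw):
  item 1: 4 − 4 = 0
  item 2: 4 − 1 = 3
  item 6: 4 − 3 = 1
Scored items: 0, 3, 4, 3, 0, 1, 1
Total = 0 + 3 + 4 + 3 + 0 + 1 + 1 = 12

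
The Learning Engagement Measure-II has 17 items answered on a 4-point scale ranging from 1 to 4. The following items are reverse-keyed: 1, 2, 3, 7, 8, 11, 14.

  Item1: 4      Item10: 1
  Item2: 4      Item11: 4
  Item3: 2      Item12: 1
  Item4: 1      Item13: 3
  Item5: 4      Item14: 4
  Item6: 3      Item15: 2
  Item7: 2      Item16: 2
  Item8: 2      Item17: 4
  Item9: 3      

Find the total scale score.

Raw sum = 46. Reverse-keyed items: 1, 2, 3, 7, 8, 11, 14; their raw sum = 22.
Each reversal replaces raw with 5 − raw, changing the total by 5 − 2·raw per item.
Total = 46 + 7·5 − 2·22 = 46 + 35 − 44 = 37

37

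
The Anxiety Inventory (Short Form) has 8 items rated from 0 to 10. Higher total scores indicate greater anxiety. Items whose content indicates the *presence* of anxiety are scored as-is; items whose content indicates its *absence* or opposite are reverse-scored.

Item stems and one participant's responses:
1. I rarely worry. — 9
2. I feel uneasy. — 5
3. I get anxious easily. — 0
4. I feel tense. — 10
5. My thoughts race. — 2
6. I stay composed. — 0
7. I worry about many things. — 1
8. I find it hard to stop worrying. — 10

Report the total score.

39

Items 1, 6 describe the absence/opposite of anxiety → reverse-score.
reversed = (0+10) − raw = 10 − raw.
  item 1: 10 − 9 = 1
  item 2: 5
  item 3: 0
  item 4: 10
  item 5: 2
  item 6: 10 − 0 = 10
  item 7: 1
  item 8: 10
Total = 1 + 5 + 0 + 10 + 2 + 10 + 1 + 10 = 39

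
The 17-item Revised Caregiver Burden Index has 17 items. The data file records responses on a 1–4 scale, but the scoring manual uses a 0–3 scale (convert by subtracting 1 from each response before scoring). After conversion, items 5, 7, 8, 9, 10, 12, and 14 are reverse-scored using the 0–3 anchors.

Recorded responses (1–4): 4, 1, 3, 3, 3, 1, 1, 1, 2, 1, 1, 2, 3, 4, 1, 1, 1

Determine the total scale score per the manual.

Convert to 0–3: 3, 0, 2, 2, 2, 0, 0, 0, 1, 0, 0, 1, 2, 3, 0, 0, 0
Reverse-coded (reversed = (0+3) − raw = 3 − raw):
  item 5: 3 − 2 = 1
  item 7: 3 − 0 = 3
  item 8: 3 − 0 = 3
  item 9: 3 − 1 = 2
  item 10: 3 − 0 = 3
  item 12: 3 − 1 = 2
  item 14: 3 − 3 = 0
Scored: 3, 0, 2, 2, 1, 0, 3, 3, 2, 3, 0, 2, 2, 0, 0, 0, 0
Total = 23

23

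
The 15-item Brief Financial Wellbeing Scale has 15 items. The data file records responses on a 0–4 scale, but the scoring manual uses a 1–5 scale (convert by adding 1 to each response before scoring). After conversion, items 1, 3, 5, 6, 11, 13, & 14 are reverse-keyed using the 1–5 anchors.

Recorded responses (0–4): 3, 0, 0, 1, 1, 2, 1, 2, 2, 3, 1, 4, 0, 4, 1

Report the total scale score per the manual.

46

Convert to 1–5: 4, 1, 1, 2, 2, 3, 2, 3, 3, 4, 2, 5, 1, 5, 2
Reverse-coded (reverse-coded value = 6 − response):
  item 1: 6 − 4 = 2
  item 3: 6 − 1 = 5
  item 5: 6 − 2 = 4
  item 6: 6 − 3 = 3
  item 11: 6 − 2 = 4
  item 13: 6 − 1 = 5
  item 14: 6 − 5 = 1
Scored: 2, 1, 5, 2, 4, 3, 2, 3, 3, 4, 4, 5, 5, 1, 2
Total = 46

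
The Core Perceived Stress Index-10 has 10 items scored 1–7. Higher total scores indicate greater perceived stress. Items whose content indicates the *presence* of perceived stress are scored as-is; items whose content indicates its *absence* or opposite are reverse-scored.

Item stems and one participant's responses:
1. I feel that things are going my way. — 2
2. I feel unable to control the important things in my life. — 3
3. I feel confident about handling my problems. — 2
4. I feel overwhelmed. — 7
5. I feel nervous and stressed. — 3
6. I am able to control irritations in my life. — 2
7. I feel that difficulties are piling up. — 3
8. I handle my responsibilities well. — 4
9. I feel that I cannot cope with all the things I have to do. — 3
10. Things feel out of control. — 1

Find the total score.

Items 1, 3, 6, 8 describe the absence/opposite of perceived stress → reverse-score.
reverse-coded value = 8 − response.
  item 1: 8 − 2 = 6
  item 2: 3
  item 3: 8 − 2 = 6
  item 4: 7
  item 5: 3
  item 6: 8 − 2 = 6
  item 7: 3
  item 8: 8 − 4 = 4
  item 9: 3
  item 10: 1
Total = 6 + 3 + 6 + 7 + 3 + 6 + 3 + 4 + 3 + 1 = 42

42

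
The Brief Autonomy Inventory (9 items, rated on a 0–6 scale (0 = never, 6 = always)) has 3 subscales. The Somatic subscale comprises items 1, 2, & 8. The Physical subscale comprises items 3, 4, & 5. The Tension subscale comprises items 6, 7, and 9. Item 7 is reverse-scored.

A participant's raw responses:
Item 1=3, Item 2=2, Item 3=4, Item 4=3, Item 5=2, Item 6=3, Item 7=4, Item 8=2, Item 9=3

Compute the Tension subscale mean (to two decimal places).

Tension items: 6, 7, 9.
Of these, item 7 is reverse-scored; on a 0–6 scale, reversed = 6 − raw.
  item 6: 3
  item 7: 6 − 4 = 2
  item 9: 3
Sum = 3 + 2 + 3 = 8
Mean = 8 / 3 = 2.67

2.67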